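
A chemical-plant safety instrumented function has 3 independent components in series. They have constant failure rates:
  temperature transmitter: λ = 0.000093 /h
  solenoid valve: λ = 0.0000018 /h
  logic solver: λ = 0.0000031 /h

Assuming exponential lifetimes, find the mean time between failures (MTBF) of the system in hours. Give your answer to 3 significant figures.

Series of exponential components: λ_sys = Σ λ_i
λ_sys = 0.000093 + 0.0000018 + 0.0000031 = 9.7900e-05 /h
MTBF = 1 / λ_sys = 10200 h

10200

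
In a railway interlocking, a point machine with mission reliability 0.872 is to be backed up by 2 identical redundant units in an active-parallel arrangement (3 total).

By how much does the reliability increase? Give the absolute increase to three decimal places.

0.126

R_before = 0.872
R_after = 1 − (1 − 0.872)^3 = 0.998
ΔR = 0.998 − 0.872 = 0.126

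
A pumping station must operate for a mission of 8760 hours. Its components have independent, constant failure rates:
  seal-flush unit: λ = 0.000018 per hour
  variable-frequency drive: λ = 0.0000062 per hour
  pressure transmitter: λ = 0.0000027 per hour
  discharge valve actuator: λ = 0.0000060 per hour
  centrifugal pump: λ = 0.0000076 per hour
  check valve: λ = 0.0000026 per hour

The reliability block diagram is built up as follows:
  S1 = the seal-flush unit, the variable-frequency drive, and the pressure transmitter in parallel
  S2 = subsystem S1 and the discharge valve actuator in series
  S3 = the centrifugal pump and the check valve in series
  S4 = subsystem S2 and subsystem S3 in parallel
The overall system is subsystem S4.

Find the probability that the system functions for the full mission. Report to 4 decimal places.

0.9956

R(seal-flush unit) = exp(−0.000018 × 8760) = 0.854123
R(variable-frequency drive) = exp(−0.0000062 × 8760) = 0.947137
R(pressure transmitter) = exp(−0.0000027 × 8760) = 0.976626
R(discharge valve actuator) = exp(−0.0000060 × 8760) = 0.948797
R(centrifugal pump) = exp(−0.0000076 × 8760) = 0.935592
R(check valve) = exp(−0.0000026 × 8760) = 0.977481
Parallel (seal-flush unit, variable-frequency drive, and pressure transmitter): 1 − (1 − 0.854123)(1 − 0.947137)(1 − 0.976626) = 0.999820
Series ([0.999820] and discharge valve actuator): 0.999820 × 0.948797 = 0.948626
Series (centrifugal pump and check valve): 0.935592 × 0.977481 = 0.914523
Parallel ([0.948626] and [0.914523]): 1 − (1 − 0.948626)(1 − 0.914523) = 0.9956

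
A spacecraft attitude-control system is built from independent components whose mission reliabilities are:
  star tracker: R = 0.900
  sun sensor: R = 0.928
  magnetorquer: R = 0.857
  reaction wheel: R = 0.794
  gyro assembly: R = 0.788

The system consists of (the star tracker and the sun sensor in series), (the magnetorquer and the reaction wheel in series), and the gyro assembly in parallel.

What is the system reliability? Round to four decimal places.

0.9888

Series (star tracker and sun sensor): 0.900000 × 0.928000 = 0.835200
Series (magnetorquer and reaction wheel): 0.857000 × 0.794000 = 0.680458
Parallel ([0.835200], [0.680458], and gyro assembly): 1 − (1 − 0.835200)(1 − 0.680458)(1 − 0.788000) = 0.9888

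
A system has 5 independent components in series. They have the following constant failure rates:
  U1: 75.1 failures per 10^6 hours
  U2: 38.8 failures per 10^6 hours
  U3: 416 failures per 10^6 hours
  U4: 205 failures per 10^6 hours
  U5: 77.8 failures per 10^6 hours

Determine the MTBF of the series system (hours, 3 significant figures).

1230

Series of exponential components: λ_sys = Σ λ_i
λ_sys = 0.0000751 + 0.0000388 + 0.000416 + 0.000205 + 0.0000778 = 8.1270e-04 /h
MTBF = 1 / λ_sys = 1230 h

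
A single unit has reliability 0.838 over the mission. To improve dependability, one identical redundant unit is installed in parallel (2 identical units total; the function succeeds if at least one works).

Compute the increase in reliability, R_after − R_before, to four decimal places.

0.1358

R_before = 0.838
R_after = 1 − (1 − 0.838)^2 = 0.9738
ΔR = 0.9738 − 0.838 = 0.1358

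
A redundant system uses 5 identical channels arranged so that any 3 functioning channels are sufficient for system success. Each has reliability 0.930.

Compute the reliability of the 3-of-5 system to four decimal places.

0.9969

R = Σ_{i=3}^{5} C(5,i) p^i (1−p)^{5−i} with p = 0.930
C(5,3)·0.930^3·0.070^2 = 0.039413
C(5,4)·0.930^4·0.070^1 = 0.261818
C(5,5)·0.930^5·0.070^0 = 0.695688
Sum = 0.9969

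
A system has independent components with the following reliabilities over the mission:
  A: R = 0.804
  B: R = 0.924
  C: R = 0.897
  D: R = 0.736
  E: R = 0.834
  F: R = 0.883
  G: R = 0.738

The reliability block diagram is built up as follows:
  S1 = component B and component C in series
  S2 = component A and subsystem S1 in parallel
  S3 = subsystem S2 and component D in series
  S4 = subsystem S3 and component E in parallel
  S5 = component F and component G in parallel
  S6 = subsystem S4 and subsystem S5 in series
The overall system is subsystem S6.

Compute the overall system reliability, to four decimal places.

0.9229

Series (B and C): 0.924000 × 0.897000 = 0.828828
Parallel (A and [0.828828]): 1 − (1 − 0.804000)(1 − 0.828828) = 0.966450
Series ([0.966450] and D): 0.966450 × 0.736000 = 0.711307
Parallel ([0.711307] and E): 1 − (1 − 0.711307)(1 − 0.834000) = 0.952077
Parallel (F and G): 1 − (1 − 0.883000)(1 − 0.738000) = 0.969346
Series ([0.952077] and [0.969346]): 0.952077 × 0.969346 = 0.9229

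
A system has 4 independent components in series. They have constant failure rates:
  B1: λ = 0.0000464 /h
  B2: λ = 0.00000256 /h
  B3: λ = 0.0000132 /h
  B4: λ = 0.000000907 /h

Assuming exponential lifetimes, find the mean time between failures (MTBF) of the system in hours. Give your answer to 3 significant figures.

Series of exponential components: λ_sys = Σ λ_i
λ_sys = 0.0000464 + 0.00000256 + 0.0000132 + 0.000000907 = 6.3067e-05 /h
MTBF = 1 / λ_sys = 15900 h

15900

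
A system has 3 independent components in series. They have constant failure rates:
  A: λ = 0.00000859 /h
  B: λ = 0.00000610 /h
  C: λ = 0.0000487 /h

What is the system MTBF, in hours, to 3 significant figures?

15800

Series of exponential components: λ_sys = Σ λ_i
λ_sys = 0.00000859 + 0.00000610 + 0.0000487 = 6.3390e-05 /h
MTBF = 1 / λ_sys = 15800 h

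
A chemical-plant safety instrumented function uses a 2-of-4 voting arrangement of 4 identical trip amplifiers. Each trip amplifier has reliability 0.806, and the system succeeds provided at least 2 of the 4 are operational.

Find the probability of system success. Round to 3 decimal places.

R = Σ_{i=2}^{4} C(4,i) p^i (1−p)^{4−i} with p = 0.806
C(4,2)·0.806^2·0.194^2 = 0.14670
C(4,3)·0.806^3·0.194^1 = 0.40632
C(4,4)·0.806^4·0.194^0 = 0.42203
Sum = 0.975

0.975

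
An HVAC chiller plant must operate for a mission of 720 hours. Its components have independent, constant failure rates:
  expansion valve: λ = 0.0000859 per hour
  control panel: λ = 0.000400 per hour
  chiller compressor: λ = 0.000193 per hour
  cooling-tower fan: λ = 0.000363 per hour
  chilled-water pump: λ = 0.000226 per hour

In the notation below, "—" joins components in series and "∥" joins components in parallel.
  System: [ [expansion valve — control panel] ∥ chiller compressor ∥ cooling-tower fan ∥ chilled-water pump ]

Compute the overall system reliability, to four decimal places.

0.9987

R(expansion valve) = exp(−0.0000859 × 720) = 0.940026
R(control panel) = exp(−0.000400 × 720) = 0.749762
R(chiller compressor) = exp(−0.000193 × 720) = 0.870263
R(cooling-tower fan) = exp(−0.000363 × 720) = 0.770004
R(chilled-water pump) = exp(−0.000226 × 720) = 0.849829
Series (expansion valve and control panel): 0.940026 × 0.749762 = 0.704796
Parallel ([0.704796], chiller compressor, cooling-tower fan, and chilled-water pump): 1 − (1 − 0.704796)(1 − 0.870263)(1 − 0.770004)(1 − 0.849829) = 0.9987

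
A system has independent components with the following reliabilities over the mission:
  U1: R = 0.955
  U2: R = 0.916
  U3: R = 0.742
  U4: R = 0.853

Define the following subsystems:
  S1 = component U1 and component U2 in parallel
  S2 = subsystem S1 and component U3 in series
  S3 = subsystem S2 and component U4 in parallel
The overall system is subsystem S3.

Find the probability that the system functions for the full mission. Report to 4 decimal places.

0.9617

Parallel (U1 and U2): 1 − (1 − 0.955000)(1 − 0.916000) = 0.996220
Series ([0.996220] and U3): 0.996220 × 0.742000 = 0.739195
Parallel ([0.739195] and U4): 1 − (1 − 0.739195)(1 − 0.853000) = 0.9617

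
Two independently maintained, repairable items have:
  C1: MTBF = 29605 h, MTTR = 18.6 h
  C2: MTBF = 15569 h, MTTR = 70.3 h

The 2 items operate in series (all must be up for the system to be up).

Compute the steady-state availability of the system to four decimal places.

0.9949

A(C1) = MTBF/(MTBF+MTTR) = 29605/(29605+18.6) = 0.999372
A(C2) = MTBF/(MTBF+MTTR) = 15569/(15569+70.3) = 0.995505
Series availability: 0.999372 × 0.995505 = 0.9949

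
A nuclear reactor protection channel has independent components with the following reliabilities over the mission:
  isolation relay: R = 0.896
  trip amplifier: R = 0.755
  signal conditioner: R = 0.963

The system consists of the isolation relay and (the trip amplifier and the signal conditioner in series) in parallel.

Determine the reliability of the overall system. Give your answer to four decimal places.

0.9716

Series (trip amplifier and signal conditioner): 0.755000 × 0.963000 = 0.727065
Parallel (isolation relay and [0.727065]): 1 − (1 − 0.896000)(1 − 0.727065) = 0.9716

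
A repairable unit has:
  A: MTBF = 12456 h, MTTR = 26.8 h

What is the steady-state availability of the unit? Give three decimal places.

A(A) = MTBF/(MTBF+MTTR) = 12456/(12456+26.8) = 0.998

0.998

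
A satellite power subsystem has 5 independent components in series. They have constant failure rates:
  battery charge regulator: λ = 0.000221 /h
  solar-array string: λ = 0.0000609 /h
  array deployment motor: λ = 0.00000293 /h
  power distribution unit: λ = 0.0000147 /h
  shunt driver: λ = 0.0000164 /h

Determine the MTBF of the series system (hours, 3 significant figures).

3170

Series of exponential components: λ_sys = Σ λ_i
λ_sys = 0.000221 + 0.0000609 + 0.00000293 + 0.0000147 + 0.0000164 = 3.1593e-04 /h
MTBF = 1 / λ_sys = 3170 h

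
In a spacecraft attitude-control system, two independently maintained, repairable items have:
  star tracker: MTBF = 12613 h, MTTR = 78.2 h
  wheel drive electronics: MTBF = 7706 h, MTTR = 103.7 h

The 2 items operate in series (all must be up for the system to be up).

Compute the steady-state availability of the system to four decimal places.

0.9806

A(star tracker) = MTBF/(MTBF+MTTR) = 12613/(12613+78.2) = 0.993838
A(wheel drive electronics) = MTBF/(MTBF+MTTR) = 7706/(7706+103.7) = 0.986722
Series availability: 0.993838 × 0.986722 = 0.9806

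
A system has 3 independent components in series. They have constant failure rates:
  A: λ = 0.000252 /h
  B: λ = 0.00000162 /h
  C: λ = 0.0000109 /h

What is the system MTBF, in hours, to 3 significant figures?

Series of exponential components: λ_sys = Σ λ_i
λ_sys = 0.000252 + 0.00000162 + 0.0000109 = 2.6452e-04 /h
MTBF = 1 / λ_sys = 3780 h

3780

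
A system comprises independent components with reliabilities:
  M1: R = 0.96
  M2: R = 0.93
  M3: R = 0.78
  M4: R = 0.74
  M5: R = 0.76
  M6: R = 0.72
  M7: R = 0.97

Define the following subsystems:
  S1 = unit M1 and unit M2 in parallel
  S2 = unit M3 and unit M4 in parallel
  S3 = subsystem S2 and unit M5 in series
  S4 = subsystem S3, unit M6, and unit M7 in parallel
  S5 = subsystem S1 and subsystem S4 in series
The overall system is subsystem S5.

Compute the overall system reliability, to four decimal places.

Parallel (M1 and M2): 1 − (1 − 0.960000)(1 − 0.930000) = 0.997200
Parallel (M3 and M4): 1 − (1 − 0.780000)(1 − 0.740000) = 0.942800
Series ([0.942800] and M5): 0.942800 × 0.760000 = 0.716528
Parallel ([0.716528], M6, and M7): 1 − (1 − 0.716528)(1 − 0.720000)(1 − 0.970000) = 0.997619
Series ([0.997200] and [0.997619]): 0.997200 × 0.997619 = 0.9948

0.9948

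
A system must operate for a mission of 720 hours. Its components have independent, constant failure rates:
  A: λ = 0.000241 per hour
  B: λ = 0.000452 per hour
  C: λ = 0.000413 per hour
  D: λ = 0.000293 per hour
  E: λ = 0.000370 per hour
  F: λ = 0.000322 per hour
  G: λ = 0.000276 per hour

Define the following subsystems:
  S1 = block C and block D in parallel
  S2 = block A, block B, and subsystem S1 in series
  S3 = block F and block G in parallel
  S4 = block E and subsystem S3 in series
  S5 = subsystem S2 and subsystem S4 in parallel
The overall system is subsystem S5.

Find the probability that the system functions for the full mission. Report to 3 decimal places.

R(A) = exp(−0.000241 × 720) = 0.84070
R(B) = exp(−0.000452 × 720) = 0.72221
R(C) = exp(−0.000413 × 720) = 0.74278
R(D) = exp(−0.000293 × 720) = 0.80981
R(E) = exp(−0.000370 × 720) = 0.76613
R(F) = exp(−0.000322 × 720) = 0.79307
R(G) = exp(−0.000276 × 720) = 0.81978
Parallel (C and D): 1 − (1 − 0.74278)(1 − 0.80981) = 0.95108
Series (A, B, and [0.95108]): 0.84070 × 0.72221 × 0.95108 = 0.57746
Parallel (F and G): 1 − (1 − 0.79307)(1 − 0.81978) = 0.96271
Series (E and [0.96271]): 0.76613 × 0.96271 = 0.73756
Parallel ([0.57746] and [0.73756]): 1 − (1 − 0.57746)(1 − 0.73756) = 0.889

0.889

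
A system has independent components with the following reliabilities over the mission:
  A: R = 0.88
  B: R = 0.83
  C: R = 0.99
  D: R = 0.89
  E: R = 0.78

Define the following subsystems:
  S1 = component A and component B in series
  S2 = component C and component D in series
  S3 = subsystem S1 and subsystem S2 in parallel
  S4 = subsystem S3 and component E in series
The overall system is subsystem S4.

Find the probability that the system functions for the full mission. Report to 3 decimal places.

Series (A and B): 0.88000 × 0.83000 = 0.73040
Series (C and D): 0.99000 × 0.89000 = 0.88110
Parallel ([0.73040] and [0.88110]): 1 − (1 − 0.73040)(1 − 0.88110) = 0.96794
Series ([0.96794] and E): 0.96794 × 0.78000 = 0.755

0.755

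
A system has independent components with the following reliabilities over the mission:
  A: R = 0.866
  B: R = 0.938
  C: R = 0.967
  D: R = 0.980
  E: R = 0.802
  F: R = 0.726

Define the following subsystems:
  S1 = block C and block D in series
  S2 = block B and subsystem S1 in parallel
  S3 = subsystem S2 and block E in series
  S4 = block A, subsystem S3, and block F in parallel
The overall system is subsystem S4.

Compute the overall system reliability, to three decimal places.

0.993

Series (C and D): 0.96700 × 0.98000 = 0.94766
Parallel (B and [0.94766]): 1 − (1 − 0.93800)(1 − 0.94766) = 0.99675
Series ([0.99675] and E): 0.99675 × 0.80200 = 0.79939
Parallel (A, [0.79939], and F): 1 − (1 − 0.86600)(1 − 0.79939)(1 − 0.72600) = 0.993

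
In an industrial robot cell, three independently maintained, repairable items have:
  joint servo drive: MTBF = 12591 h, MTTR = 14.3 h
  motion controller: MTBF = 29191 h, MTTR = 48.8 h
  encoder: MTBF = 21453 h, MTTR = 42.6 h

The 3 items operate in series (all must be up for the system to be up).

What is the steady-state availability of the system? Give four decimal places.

A(joint servo drive) = MTBF/(MTBF+MTTR) = 12591/(12591+14.3) = 0.998866
A(motion controller) = MTBF/(MTBF+MTTR) = 29191/(29191+48.8) = 0.998331
A(encoder) = MTBF/(MTBF+MTTR) = 21453/(21453+42.6) = 0.998018
Series availability: 0.998866 × 0.998331 × 0.998018 = 0.9952

0.9952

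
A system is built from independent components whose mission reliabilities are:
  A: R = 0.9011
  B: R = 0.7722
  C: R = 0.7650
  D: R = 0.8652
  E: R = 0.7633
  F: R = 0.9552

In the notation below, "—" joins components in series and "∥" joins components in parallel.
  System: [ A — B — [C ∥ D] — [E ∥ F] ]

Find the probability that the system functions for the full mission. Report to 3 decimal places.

Parallel (C and D): 1 − (1 − 0.76500)(1 − 0.86520) = 0.96832
Parallel (E and F): 1 − (1 − 0.76330)(1 − 0.95520) = 0.98940
Series (A, B, [0.96832], and [0.98940]): 0.90110 × 0.77220 × 0.96832 × 0.98940 = 0.667

0.667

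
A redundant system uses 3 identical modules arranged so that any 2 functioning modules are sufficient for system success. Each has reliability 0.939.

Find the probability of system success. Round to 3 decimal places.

R = Σ_{i=2}^{3} C(3,i) p^i (1−p)^{3−i} with p = 0.939
C(3,2)·0.939^2·0.061^1 = 0.16135
C(3,3)·0.939^3·0.061^0 = 0.82794
Sum = 0.989

0.989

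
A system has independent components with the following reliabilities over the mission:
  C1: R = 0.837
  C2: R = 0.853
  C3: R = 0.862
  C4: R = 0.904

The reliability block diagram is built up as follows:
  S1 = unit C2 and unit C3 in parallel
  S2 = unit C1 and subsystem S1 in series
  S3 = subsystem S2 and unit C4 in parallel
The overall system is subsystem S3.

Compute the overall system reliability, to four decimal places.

0.9827

Parallel (C2 and C3): 1 − (1 − 0.853000)(1 − 0.862000) = 0.979714
Series (C1 and [0.979714]): 0.837000 × 0.979714 = 0.820021
Parallel ([0.820021] and C4): 1 − (1 − 0.820021)(1 − 0.904000) = 0.9827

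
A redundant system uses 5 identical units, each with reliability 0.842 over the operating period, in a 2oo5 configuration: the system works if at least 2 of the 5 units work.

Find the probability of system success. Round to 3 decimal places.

R = Σ_{i=2}^{5} C(5,i) p^i (1−p)^{5−i} with p = 0.842
C(5,2)·0.842^2·0.158^3 = 0.02796
C(5,3)·0.842^3·0.158^2 = 0.14902
C(5,4)·0.842^4·0.158^1 = 0.39708
C(5,5)·0.842^5·0.158^0 = 0.42321
Sum = 0.997

0.997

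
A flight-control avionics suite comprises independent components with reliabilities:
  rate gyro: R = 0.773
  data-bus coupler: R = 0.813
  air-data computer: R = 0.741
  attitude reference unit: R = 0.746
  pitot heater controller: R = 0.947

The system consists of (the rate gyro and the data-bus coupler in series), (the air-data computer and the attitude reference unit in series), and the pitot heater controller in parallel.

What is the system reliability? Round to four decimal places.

0.9912

Series (rate gyro and data-bus coupler): 0.773000 × 0.813000 = 0.628449
Series (air-data computer and attitude reference unit): 0.741000 × 0.746000 = 0.552786
Parallel ([0.628449], [0.552786], and pitot heater controller): 1 − (1 − 0.628449)(1 − 0.552786)(1 − 0.947000) = 0.9912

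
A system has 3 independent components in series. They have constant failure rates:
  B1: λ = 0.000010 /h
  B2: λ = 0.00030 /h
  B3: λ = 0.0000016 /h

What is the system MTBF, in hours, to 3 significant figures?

3210

Series of exponential components: λ_sys = Σ λ_i
λ_sys = 0.000010 + 0.00030 + 0.0000016 = 3.1160e-04 /h
MTBF = 1 / λ_sys = 3210 h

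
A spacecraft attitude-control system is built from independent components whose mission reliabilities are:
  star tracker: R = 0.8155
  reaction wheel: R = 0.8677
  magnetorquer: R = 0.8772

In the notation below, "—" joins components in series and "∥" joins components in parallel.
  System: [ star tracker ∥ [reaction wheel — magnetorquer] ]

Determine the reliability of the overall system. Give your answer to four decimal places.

0.9559

Series (reaction wheel and magnetorquer): 0.867700 × 0.877200 = 0.761146
Parallel (star tracker and [0.761146]): 1 − (1 − 0.815500)(1 − 0.761146) = 0.9559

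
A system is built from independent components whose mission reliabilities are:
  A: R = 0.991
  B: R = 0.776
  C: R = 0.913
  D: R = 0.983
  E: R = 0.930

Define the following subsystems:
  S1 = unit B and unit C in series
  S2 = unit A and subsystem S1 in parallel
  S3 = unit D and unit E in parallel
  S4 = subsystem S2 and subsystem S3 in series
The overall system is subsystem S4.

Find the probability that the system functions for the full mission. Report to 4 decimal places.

0.9962

Series (B and C): 0.776000 × 0.913000 = 0.708488
Parallel (A and [0.708488]): 1 − (1 − 0.991000)(1 − 0.708488) = 0.997376
Parallel (D and E): 1 − (1 − 0.983000)(1 − 0.930000) = 0.998810
Series ([0.997376] and [0.998810]): 0.997376 × 0.998810 = 0.9962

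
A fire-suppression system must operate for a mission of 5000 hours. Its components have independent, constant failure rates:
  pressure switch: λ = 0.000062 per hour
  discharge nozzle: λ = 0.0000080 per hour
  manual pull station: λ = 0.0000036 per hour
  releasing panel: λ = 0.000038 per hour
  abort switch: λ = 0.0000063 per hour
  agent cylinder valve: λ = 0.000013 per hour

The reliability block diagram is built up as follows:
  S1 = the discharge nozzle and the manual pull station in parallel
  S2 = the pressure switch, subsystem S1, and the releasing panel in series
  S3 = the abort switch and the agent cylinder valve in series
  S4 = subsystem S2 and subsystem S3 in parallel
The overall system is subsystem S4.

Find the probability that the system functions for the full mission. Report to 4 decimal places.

0.9638

R(pressure switch) = exp(−0.000062 × 5000) = 0.733447
R(discharge nozzle) = exp(−0.0000080 × 5000) = 0.960789
R(manual pull station) = exp(−0.0000036 × 5000) = 0.982161
R(releasing panel) = exp(−0.000038 × 5000) = 0.826959
R(abort switch) = exp(−0.0000063 × 5000) = 0.968991
R(agent cylinder valve) = exp(−0.000013 × 5000) = 0.937067
Parallel (discharge nozzle and manual pull station): 1 − (1 − 0.960789)(1 − 0.982161) = 0.999301
Series (pressure switch, [0.999301], and releasing panel): 0.733447 × 0.999301 × 0.826959 = 0.606107
Series (abort switch and agent cylinder valve): 0.968991 × 0.937067 = 0.908009
Parallel ([0.606107] and [0.908009]): 1 − (1 − 0.606107)(1 − 0.908009) = 0.9638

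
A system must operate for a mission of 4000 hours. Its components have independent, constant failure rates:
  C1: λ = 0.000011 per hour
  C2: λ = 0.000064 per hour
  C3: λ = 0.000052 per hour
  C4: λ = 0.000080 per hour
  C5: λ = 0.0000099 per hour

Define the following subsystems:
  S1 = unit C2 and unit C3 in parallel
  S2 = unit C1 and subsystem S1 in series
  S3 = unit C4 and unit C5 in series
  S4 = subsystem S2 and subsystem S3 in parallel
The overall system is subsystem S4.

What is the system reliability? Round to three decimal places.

0.975

R(C1) = exp(−0.000011 × 4000) = 0.95695
R(C2) = exp(−0.000064 × 4000) = 0.77414
R(C3) = exp(−0.000052 × 4000) = 0.81221
R(C4) = exp(−0.000080 × 4000) = 0.72615
R(C5) = exp(−0.0000099 × 4000) = 0.96117
Parallel (C2 and C3): 1 − (1 − 0.77414)(1 − 0.81221) = 0.95759
Series (C1 and [0.95759]): 0.95695 × 0.95759 = 0.91637
Series (C4 and C5): 0.72615 × 0.96117 = 0.69795
Parallel ([0.91637] and [0.69795]): 1 − (1 − 0.91637)(1 − 0.69795) = 0.975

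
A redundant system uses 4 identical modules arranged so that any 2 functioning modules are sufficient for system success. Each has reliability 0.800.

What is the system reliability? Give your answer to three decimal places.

R = Σ_{i=2}^{4} C(4,i) p^i (1−p)^{4−i} with p = 0.800
C(4,2)·0.800^2·0.200^2 = 0.15360
C(4,3)·0.800^3·0.200^1 = 0.40960
C(4,4)·0.800^4·0.200^0 = 0.40960
Sum = 0.973

0.973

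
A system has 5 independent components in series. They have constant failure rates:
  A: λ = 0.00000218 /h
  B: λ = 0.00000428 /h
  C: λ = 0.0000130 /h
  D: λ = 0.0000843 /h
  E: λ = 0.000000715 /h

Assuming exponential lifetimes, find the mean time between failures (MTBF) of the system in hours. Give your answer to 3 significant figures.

Series of exponential components: λ_sys = Σ λ_i
λ_sys = 0.00000218 + 0.00000428 + 0.0000130 + 0.0000843 + 0.000000715 = 1.0448e-04 /h
MTBF = 1 / λ_sys = 9570 h

9570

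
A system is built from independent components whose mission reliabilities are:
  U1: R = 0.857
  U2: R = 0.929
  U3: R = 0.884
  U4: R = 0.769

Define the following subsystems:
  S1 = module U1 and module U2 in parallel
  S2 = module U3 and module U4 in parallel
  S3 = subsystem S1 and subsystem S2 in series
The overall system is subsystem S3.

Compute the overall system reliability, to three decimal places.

Parallel (U1 and U2): 1 − (1 − 0.85700)(1 − 0.92900) = 0.98985
Parallel (U3 and U4): 1 − (1 − 0.88400)(1 − 0.76900) = 0.97320
Series ([0.98985] and [0.97320]): 0.98985 × 0.97320 = 0.963

0.963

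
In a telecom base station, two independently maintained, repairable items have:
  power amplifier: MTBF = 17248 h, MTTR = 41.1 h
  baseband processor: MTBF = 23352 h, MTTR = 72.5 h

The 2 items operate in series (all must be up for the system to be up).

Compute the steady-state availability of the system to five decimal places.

A(power amplifier) = MTBF/(MTBF+MTTR) = 17248/(17248+41.1) = 0.997623
A(baseband processor) = MTBF/(MTBF+MTTR) = 23352/(23352+72.5) = 0.996905
Series availability: 0.997623 × 0.996905 = 0.99454

0.99454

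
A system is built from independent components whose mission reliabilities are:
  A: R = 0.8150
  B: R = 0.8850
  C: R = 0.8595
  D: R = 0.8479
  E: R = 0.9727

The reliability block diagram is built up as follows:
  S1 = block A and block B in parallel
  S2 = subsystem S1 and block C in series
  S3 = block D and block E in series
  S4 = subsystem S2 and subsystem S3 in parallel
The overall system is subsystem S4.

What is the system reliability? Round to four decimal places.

0.9722

Parallel (A and B): 1 − (1 − 0.815000)(1 − 0.885000) = 0.978725
Series ([0.978725] and C): 0.978725 × 0.859500 = 0.841214
Series (D and E): 0.847900 × 0.972700 = 0.824752
Parallel ([0.841214] and [0.824752]): 1 − (1 − 0.841214)(1 − 0.824752) = 0.9722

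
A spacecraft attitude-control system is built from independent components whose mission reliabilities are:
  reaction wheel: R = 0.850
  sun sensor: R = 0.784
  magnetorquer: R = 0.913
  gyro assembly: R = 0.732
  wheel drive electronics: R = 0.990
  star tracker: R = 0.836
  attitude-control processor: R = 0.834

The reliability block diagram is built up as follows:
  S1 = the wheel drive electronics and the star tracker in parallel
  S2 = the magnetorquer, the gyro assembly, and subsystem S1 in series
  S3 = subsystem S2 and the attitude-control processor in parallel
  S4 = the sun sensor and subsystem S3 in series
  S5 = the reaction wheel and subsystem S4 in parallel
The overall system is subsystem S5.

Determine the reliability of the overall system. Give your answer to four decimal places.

Parallel (wheel drive electronics and star tracker): 1 − (1 − 0.990000)(1 − 0.836000) = 0.998360
Series (magnetorquer, gyro assembly, and [0.998360]): 0.913000 × 0.732000 × 0.998360 = 0.667220
Parallel ([0.667220] and attitude-control processor): 1 − (1 − 0.667220)(1 − 0.834000) = 0.944759
Series (sun sensor and [0.944759]): 0.784000 × 0.944759 = 0.740691
Parallel (reaction wheel and [0.740691]): 1 − (1 − 0.850000)(1 − 0.740691) = 0.9611

0.9611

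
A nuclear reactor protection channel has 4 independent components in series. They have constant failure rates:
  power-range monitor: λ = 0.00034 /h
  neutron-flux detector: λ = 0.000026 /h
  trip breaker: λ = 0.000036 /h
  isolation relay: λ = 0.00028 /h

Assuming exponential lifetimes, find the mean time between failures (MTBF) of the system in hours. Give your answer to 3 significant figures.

1470

Series of exponential components: λ_sys = Σ λ_i
λ_sys = 0.00034 + 0.000026 + 0.000036 + 0.00028 = 6.8200e-04 /h
MTBF = 1 / λ_sys = 1470 h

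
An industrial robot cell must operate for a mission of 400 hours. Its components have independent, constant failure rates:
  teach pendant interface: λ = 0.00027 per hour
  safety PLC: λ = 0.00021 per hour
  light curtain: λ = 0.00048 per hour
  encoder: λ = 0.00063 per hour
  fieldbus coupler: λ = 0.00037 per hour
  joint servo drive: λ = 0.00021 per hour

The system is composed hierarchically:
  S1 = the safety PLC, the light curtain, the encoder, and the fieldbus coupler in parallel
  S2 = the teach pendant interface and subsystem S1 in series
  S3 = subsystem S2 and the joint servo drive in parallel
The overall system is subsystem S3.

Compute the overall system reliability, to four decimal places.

R(teach pendant interface) = exp(−0.00027 × 400) = 0.897628
R(safety PLC) = exp(−0.00021 × 400) = 0.919431
R(light curtain) = exp(−0.00048 × 400) = 0.825307
R(encoder) = exp(−0.00063 × 400) = 0.777245
R(fieldbus coupler) = exp(−0.00037 × 400) = 0.862431
R(joint servo drive) = exp(−0.00021 × 400) = 0.919431
Parallel (safety PLC, light curtain, encoder, and fieldbus coupler): 1 − (1 − 0.919431)(1 − 0.825307)(1 − 0.777245)(1 − 0.862431) = 0.999569
Series (teach pendant interface and [0.999569]): 0.897628 × 0.999569 = 0.897241
Parallel ([0.897241] and joint servo drive): 1 − (1 − 0.897241)(1 − 0.919431) = 0.9917

0.9917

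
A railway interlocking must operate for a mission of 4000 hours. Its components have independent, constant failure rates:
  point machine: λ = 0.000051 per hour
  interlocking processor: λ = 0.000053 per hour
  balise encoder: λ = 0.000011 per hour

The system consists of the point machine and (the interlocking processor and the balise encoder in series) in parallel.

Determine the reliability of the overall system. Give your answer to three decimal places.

R(point machine) = exp(−0.000051 × 4000) = 0.81546
R(interlocking processor) = exp(−0.000053 × 4000) = 0.80896
R(balise encoder) = exp(−0.000011 × 4000) = 0.95695
Series (interlocking processor and balise encoder): 0.80896 × 0.95695 = 0.77413
Parallel (point machine and [0.77413]): 1 − (1 − 0.81546)(1 − 0.77413) = 0.958

0.958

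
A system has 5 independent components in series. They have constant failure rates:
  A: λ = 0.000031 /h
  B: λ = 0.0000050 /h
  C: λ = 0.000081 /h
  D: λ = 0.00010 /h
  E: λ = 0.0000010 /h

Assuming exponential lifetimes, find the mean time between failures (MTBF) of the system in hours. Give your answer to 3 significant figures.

Series of exponential components: λ_sys = Σ λ_i
λ_sys = 0.000031 + 0.0000050 + 0.000081 + 0.00010 + 0.0000010 = 2.1800e-04 /h
MTBF = 1 / λ_sys = 4590 h

4590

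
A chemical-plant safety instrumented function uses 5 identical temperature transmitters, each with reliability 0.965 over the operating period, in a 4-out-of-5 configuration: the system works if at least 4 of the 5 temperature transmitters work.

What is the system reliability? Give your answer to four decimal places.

R = Σ_{i=4}^{5} C(5,i) p^i (1−p)^{5−i} with p = 0.965
C(5,4)·0.965^4·0.035^1 = 0.151757
C(5,5)·0.965^5·0.035^0 = 0.836829
Sum = 0.9886

0.9886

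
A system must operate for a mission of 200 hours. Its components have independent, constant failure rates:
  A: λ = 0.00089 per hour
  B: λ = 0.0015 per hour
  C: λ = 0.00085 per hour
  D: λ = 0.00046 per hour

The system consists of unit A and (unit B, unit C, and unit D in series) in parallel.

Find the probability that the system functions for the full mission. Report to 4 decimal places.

0.9299

R(A) = exp(−0.00089 × 200) = 0.836942
R(B) = exp(−0.0015 × 200) = 0.740818
R(C) = exp(−0.00085 × 200) = 0.843665
R(D) = exp(−0.00046 × 200) = 0.912105
Series (B, C, and D): 0.740818 × 0.843665 × 0.912105 = 0.570068
Parallel (A and [0.570068]): 1 − (1 − 0.836942)(1 − 0.570068) = 0.9299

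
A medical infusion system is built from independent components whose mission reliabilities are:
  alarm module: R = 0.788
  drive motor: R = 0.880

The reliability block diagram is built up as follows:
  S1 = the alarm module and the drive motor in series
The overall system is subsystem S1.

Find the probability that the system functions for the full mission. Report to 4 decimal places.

Series (alarm module and drive motor): 0.788000 × 0.880000 = 0.6934

0.6934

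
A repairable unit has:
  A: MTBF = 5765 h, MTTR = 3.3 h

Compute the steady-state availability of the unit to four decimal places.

0.9994

A(A) = MTBF/(MTBF+MTTR) = 5765/(5765+3.3) = 0.9994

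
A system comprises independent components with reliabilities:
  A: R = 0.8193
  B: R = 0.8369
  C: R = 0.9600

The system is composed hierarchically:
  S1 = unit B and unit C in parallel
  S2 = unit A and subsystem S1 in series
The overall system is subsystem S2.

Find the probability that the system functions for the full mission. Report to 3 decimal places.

0.814

Parallel (B and C): 1 − (1 − 0.83690)(1 − 0.96000) = 0.99348
Series (A and [0.99348]): 0.81930 × 0.99348 = 0.814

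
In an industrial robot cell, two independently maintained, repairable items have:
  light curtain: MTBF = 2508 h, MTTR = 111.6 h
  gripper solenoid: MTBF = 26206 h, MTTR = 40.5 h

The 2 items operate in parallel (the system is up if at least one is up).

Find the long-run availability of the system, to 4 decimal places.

A(light curtain) = MTBF/(MTBF+MTTR) = 2508/(2508+111.6) = 0.957398
A(gripper solenoid) = MTBF/(MTBF+MTTR) = 26206/(26206+40.5) = 0.998457
Parallel availability: 1 − (1 − 0.957398)(1 − 0.998457) = 0.9999

0.9999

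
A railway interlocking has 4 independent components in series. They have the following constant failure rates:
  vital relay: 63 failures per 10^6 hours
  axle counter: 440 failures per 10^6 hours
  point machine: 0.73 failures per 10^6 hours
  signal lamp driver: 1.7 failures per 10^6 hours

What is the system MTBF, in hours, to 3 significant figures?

1980

Series of exponential components: λ_sys = Σ λ_i
λ_sys = 0.000063 + 0.00044 + 0.00000073 + 0.0000017 = 5.0543e-04 /h
MTBF = 1 / λ_sys = 1980 h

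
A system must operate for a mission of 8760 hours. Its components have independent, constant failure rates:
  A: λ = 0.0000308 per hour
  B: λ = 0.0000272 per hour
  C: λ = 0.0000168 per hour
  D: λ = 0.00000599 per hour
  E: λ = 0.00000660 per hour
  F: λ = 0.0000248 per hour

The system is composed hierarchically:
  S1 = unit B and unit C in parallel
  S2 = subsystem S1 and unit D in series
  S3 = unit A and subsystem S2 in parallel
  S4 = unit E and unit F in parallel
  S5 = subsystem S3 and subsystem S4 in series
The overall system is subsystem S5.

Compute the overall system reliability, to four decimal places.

R(A) = exp(−0.0000308 × 8760) = 0.763526
R(B) = exp(−0.0000272 × 8760) = 0.787988
R(C) = exp(−0.0000168 × 8760) = 0.863149
R(D) = exp(−0.00000599 × 8760) = 0.948881
R(E) = exp(−0.00000660 × 8760) = 0.943824
R(F) = exp(−0.0000248 × 8760) = 0.804730
Parallel (B and C): 1 − (1 − 0.787988)(1 − 0.863149) = 0.970986
Series ([0.970986] and D): 0.970986 × 0.948881 = 0.921350
Parallel (A and [0.921350]): 1 − (1 − 0.763526)(1 − 0.921350) = 0.981401
Parallel (E and F): 1 − (1 − 0.943824)(1 − 0.804730) = 0.989031
Series ([0.981401] and [0.989031]): 0.981401 × 0.989031 = 0.9706

0.9706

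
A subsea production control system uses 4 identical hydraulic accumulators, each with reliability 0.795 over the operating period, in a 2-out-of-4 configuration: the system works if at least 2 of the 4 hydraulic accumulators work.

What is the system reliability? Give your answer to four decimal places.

0.9708

R = Σ_{i=2}^{4} C(4,i) p^i (1−p)^{4−i} with p = 0.795
C(4,2)·0.795^2·0.205^2 = 0.159365
C(4,3)·0.795^3·0.205^1 = 0.412017
C(4,4)·0.795^4·0.205^0 = 0.399456
Sum = 0.9708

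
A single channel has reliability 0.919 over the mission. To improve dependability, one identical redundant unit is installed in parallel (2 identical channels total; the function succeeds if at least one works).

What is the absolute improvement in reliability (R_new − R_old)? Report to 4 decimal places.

0.0744

R_before = 0.919
R_after = 1 − (1 − 0.919)^2 = 0.9934
ΔR = 0.9934 − 0.919 = 0.0744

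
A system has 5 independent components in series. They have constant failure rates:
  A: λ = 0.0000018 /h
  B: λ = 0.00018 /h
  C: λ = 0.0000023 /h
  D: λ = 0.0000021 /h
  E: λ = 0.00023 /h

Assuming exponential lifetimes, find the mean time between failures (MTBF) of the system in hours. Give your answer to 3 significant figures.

Series of exponential components: λ_sys = Σ λ_i
λ_sys = 0.0000018 + 0.00018 + 0.0000023 + 0.0000021 + 0.00023 = 4.1620e-04 /h
MTBF = 1 / λ_sys = 2400 h

2400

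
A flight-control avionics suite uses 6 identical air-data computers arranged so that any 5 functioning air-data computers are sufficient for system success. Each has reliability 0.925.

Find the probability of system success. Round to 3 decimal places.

0.931

R = Σ_{i=5}^{6} C(6,i) p^i (1−p)^{6−i} with p = 0.925
C(6,5)·0.925^5·0.075^1 = 0.30473
C(6,6)·0.925^6·0.075^0 = 0.62640
Sum = 0.931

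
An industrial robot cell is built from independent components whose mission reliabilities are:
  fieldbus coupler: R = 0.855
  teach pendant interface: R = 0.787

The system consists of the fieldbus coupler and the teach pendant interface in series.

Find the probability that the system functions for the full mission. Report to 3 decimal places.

0.673

Series (fieldbus coupler and teach pendant interface): 0.85500 × 0.78700 = 0.673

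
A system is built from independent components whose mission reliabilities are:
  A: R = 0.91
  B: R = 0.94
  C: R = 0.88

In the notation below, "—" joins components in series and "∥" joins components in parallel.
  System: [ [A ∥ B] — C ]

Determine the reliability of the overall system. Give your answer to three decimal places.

Parallel (A and B): 1 − (1 − 0.91000)(1 − 0.94000) = 0.99460
Series ([0.99460] and C): 0.99460 × 0.88000 = 0.875

0.875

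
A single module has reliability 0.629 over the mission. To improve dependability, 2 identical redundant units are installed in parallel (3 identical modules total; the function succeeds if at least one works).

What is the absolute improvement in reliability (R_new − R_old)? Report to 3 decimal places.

0.320

R_before = 0.629
R_after = 1 − (1 − 0.629)^3 = 0.949
ΔR = 0.949 − 0.629 = 0.320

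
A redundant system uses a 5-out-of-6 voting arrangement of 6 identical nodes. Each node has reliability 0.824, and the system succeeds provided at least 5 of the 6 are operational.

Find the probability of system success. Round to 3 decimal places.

0.714

R = Σ_{i=5}^{6} C(6,i) p^i (1−p)^{6−i} with p = 0.824
C(6,5)·0.824^5·0.176^1 = 0.40114
C(6,6)·0.824^6·0.176^0 = 0.31301
Sum = 0.714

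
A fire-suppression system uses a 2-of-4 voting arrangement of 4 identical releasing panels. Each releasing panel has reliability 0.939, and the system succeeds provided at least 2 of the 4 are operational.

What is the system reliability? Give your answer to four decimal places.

0.9991

R = Σ_{i=2}^{4} C(4,i) p^i (1−p)^{4−i} with p = 0.939
C(4,2)·0.939^2·0.061^2 = 0.019685
C(4,3)·0.939^3·0.061^1 = 0.202016
C(4,4)·0.939^4·0.061^0 = 0.777432
Sum = 0.9991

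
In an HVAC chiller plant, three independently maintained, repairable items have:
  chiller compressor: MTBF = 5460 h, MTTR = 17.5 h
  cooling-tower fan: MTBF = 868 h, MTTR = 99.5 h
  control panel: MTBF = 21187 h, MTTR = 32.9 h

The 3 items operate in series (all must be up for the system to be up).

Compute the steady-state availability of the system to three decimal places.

A(chiller compressor) = MTBF/(MTBF+MTTR) = 5460/(5460+17.5) = 0.996805
A(cooling-tower fan) = MTBF/(MTBF+MTTR) = 868/(868+99.5) = 0.897158
A(control panel) = MTBF/(MTBF+MTTR) = 21187/(21187+32.9) = 0.998450
Series availability: 0.996805 × 0.897158 × 0.998450 = 0.893

0.893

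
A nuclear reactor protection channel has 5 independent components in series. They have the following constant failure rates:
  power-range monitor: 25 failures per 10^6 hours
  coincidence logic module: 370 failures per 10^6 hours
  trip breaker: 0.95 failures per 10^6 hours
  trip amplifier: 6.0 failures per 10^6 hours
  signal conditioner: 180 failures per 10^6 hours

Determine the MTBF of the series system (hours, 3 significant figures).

1720

Series of exponential components: λ_sys = Σ λ_i
λ_sys = 0.000025 + 0.00037 + 0.00000095 + 0.0000060 + 0.00018 = 5.8195e-04 /h
MTBF = 1 / λ_sys = 1720 h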